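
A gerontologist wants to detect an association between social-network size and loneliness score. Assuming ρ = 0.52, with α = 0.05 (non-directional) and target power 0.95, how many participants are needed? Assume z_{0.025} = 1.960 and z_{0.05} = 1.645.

n = 43

Fisher's z: C = ½·ln((1+r)/(1−r)) = ½·ln(3.1667) = 0.5763.
n = ((z_{α/2} + z_β)/C)² + 3.
(1.960 + 1.645) / 0.5763 = 3.605 / 0.5763 = 6.255.
n = 6.255² + 3 = 39.13 + 3 = 42.1.
Round up.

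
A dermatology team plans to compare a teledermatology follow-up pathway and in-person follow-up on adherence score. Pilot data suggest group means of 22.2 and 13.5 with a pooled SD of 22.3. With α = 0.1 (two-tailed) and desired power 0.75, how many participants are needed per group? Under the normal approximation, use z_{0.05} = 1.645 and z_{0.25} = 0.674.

n = 71 per group

Cohen's d = |M₁ − M₂| / SD_pooled = |22.2 − 13.5| / 22.3 = 8.7 / 22.3 = 0.390.
For two independent groups with equal n: n = 2·((z_{α/2} + z_β) / d)².
z_{α/2} + z_β = 1.645 + 0.674 = 2.319.
n = 2 × (2.319 / 0.390)² = 2 × 5.946² = 2 × 35.36 = 70.7.
Round up to the next whole participant.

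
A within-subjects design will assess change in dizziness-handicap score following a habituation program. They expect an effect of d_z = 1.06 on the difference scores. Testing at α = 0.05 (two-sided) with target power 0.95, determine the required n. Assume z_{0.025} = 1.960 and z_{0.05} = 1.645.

For a paired (one-sample on differences) test: n = ((z_{α/2} + z_β) / d)².
z_{α/2} + z_β = 1.960 + 1.645 = 3.605.
n = (3.605 / 1.06)² = 3.401² = 11.57.
Round up.

n = 12 pairs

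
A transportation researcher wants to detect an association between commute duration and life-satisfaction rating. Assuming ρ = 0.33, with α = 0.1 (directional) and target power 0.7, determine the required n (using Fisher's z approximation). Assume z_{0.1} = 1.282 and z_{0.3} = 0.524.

Fisher's z: C = ½·ln((1+r)/(1−r)) = ½·ln(1.9851) = 0.3428.
n = ((z_{α} + z_β)/C)² + 3.
(1.282 + 0.524) / 0.3428 = 1.806 / 0.3428 = 5.268.
n = 5.268² + 3 = 27.76 + 3 = 30.8.
Round up.

n = 31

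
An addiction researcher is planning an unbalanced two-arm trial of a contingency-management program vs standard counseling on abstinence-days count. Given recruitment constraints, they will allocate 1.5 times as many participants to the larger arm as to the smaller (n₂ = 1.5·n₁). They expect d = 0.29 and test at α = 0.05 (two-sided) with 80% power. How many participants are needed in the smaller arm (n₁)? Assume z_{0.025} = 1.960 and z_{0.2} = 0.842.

With allocation ratio k = n₂/n₁ = 1.5, Var(x̄₁−x̄₂) = σ²(1/n₁ + 1/(k·n₁)) = σ²·(k+1)/(k·n₁).
So n₁ = (1 + 1/k)·((z_{α/2} + z_β)/d)² = 1.667 × (2.802/0.29)².
n₁ = 1.667 × 93.36 = 155.6.
Round up: n₁ = 156, giving n₂ = 1.5 × 156 = 234.

n₁ = 156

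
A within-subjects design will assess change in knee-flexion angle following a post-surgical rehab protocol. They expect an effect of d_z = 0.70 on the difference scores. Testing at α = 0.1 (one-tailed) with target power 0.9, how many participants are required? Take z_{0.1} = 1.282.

n = 14 pairs

For a paired (one-sample on differences) test: n = ((z_{α} + z_β) / d)².
z_{α} + z_β = 1.282 + 1.282 = 2.564.
n = (2.564 / 0.70)² = 3.663² = 13.42.
Round up.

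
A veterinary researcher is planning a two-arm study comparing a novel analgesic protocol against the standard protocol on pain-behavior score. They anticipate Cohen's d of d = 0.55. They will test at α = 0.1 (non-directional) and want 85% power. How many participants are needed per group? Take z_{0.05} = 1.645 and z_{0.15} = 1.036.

n = 48 per group

For two independent groups with equal n: n = 2·((z_{α/2} + z_β) / d)².
z_{α/2} + z_β = 1.645 + 1.036 = 2.681.
n = 2 × (2.681 / 0.55)² = 2 × 4.875² = 2 × 23.76 = 47.5.
Round up to the next whole participant.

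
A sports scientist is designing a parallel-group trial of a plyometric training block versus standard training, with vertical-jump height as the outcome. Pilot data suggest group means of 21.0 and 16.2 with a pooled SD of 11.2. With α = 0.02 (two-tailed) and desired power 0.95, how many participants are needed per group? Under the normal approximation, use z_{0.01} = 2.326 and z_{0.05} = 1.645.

Cohen's d = |M₁ − M₂| / SD_pooled = |21.0 − 16.2| / 11.2 = 4.8 / 11.2 = 0.429.
For two independent groups with equal n: n = 2·((z_{α/2} + z_β) / d)².
z_{α/2} + z_β = 2.326 + 1.645 = 3.971.
n = 2 × (3.971 / 0.429)² = 2 × 9.256² = 2 × 85.68 = 171.4.
Round up to the next whole participant.

n = 172 per group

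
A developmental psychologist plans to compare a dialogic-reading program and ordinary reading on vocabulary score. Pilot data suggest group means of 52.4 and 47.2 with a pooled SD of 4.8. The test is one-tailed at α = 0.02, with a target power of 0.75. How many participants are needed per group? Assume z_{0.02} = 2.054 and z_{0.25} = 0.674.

n = 13 per group

Cohen's d = |M₁ − M₂| / SD_pooled = |52.4 − 47.2| / 4.8 = 5.2 / 4.8 = 1.083.
For two independent groups with equal n: n = 2·((z_{α} + z_β) / d)².
z_{α} + z_β = 2.054 + 0.674 = 2.728.
n = 2 × (2.728 / 1.083)² = 2 × 2.519² = 2 × 6.35 = 12.7.
Round up to the next whole participant.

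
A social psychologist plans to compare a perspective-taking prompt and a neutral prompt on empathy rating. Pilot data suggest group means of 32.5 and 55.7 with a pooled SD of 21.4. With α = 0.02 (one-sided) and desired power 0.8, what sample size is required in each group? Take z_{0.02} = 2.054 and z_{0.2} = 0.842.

n = 15 per group

Cohen's d = |M₁ − M₂| / SD_pooled = |32.5 − 55.7| / 21.4 = 23.2 / 21.4 = 1.084.
For two independent groups with equal n: n = 2·((z_{α} + z_β) / d)².
z_{α} + z_β = 2.054 + 0.842 = 2.896.
n = 2 × (2.896 / 1.084)² = 2 × 2.672² = 2 × 7.14 = 14.3.
Round up to the next whole participant.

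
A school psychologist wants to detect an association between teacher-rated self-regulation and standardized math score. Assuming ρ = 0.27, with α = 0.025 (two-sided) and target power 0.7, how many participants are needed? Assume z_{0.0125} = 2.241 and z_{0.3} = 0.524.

n = 103

Fisher's z: C = ½·ln((1+r)/(1−r)) = ½·ln(1.7397) = 0.2769.
n = ((z_{α/2} + z_β)/C)² + 3.
(2.241 + 0.524) / 0.2769 = 2.765 / 0.2769 = 9.986.
n = 9.986² + 3 = 99.71 + 3 = 102.7.
Round up.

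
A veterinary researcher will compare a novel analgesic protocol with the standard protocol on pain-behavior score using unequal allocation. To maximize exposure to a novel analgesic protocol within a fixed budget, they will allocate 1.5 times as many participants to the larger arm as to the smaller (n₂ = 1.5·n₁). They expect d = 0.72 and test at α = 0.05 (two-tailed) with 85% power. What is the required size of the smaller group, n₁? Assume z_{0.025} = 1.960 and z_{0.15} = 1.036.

With allocation ratio k = n₂/n₁ = 1.5, Var(x̄₁−x̄₂) = σ²(1/n₁ + 1/(k·n₁)) = σ²·(k+1)/(k·n₁).
So n₁ = (1 + 1/k)·((z_{α/2} + z_β)/d)² = 1.667 × (2.996/0.72)².
n₁ = 1.667 × 17.31 = 28.9.
Round up: n₁ = 29, giving n₂ = ⌈1.5 × 29⌉ = ⌈43.5⌉ = 44.

n₁ = 29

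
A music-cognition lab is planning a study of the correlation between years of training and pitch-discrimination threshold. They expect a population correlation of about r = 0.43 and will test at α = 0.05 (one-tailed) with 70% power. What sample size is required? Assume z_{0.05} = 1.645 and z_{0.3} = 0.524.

n = 26

Fisher's z: C = ½·ln((1+r)/(1−r)) = ½·ln(2.5088) = 0.4599.
n = ((z_{α} + z_β)/C)² + 3.
(1.645 + 0.524) / 0.4599 = 2.169 / 0.4599 = 4.716.
n = 4.716² + 3 = 22.24 + 3 = 25.2.
Round up.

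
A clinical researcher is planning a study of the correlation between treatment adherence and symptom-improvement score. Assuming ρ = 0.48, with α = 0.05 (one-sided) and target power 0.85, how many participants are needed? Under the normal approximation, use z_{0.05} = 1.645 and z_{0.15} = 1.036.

Fisher's z: C = ½·ln((1+r)/(1−r)) = ½·ln(2.8462) = 0.5230.
n = ((z_{α} + z_β)/C)² + 3.
(1.645 + 1.036) / 0.5230 = 2.681 / 0.5230 = 5.126.
n = 5.126² + 3 = 26.28 + 3 = 29.3.
Round up.

n = 30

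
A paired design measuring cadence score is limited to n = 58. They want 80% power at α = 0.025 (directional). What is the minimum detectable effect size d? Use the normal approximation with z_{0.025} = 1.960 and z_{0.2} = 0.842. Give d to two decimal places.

d_min ≈ 0.37

For a single sample (or paired design) of n = 58: d_min = (z_{α} + z_β)/√n.
z-sum = 1.960 + 0.842 = 2.802.
d_min = 2.802 / √58 = 2.802 / 7.616 = 0.368.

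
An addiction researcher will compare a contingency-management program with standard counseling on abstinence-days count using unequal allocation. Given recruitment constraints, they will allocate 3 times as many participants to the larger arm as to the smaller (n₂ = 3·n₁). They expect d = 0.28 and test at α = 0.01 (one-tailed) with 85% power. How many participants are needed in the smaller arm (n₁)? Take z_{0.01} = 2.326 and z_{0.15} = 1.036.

With allocation ratio k = n₂/n₁ = 3, Var(x̄₁−x̄₂) = σ²(1/n₁ + 1/(k·n₁)) = σ²·(k+1)/(k·n₁).
So n₁ = (1 + 1/k)·((z_{α} + z_β)/d)² = 1.333 × (3.362/0.28)².
n₁ = 1.333 × 144.17 = 192.2.
Round up: n₁ = 193, giving n₂ = 3 × 193 = 579.

n₁ = 193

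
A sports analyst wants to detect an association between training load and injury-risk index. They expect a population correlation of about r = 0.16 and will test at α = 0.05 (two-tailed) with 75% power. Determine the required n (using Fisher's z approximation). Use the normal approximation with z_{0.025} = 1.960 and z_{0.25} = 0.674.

Fisher's z: C = ½·ln((1+r)/(1−r)) = ½·ln(1.3810) = 0.1614.
n = ((z_{α/2} + z_β)/C)² + 3.
(1.960 + 0.674) / 0.1614 = 2.634 / 0.1614 = 16.320.
n = 16.320² + 3 = 266.33 + 3 = 269.3.
Round up.

n = 270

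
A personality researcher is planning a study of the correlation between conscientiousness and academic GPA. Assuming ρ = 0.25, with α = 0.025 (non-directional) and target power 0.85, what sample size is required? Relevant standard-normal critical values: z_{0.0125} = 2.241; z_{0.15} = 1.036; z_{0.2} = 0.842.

Fisher's z: C = ½·ln((1+r)/(1−r)) = ½·ln(1.6667) = 0.2554.
n = ((z_{α/2} + z_β)/C)² + 3.
(2.241 + 1.036) / 0.2554 = 3.277 / 0.2554 = 12.831.
n = 12.831² + 3 = 164.63 + 3 = 167.6.
Round up.

n = 168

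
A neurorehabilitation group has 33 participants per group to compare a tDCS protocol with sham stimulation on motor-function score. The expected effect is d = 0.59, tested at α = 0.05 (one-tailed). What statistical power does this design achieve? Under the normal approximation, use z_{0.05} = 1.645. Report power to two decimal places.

For two equal groups, power = Φ(d·√(n/2) − z_{α}).
d·√(n/2) = 0.59 × √(33/2) = 0.59 × 4.062 = 2.397.
z_β = 2.397 − 1.645 = 0.752.
Power = Φ(0.752) = 0.774.

power ≈ 0.77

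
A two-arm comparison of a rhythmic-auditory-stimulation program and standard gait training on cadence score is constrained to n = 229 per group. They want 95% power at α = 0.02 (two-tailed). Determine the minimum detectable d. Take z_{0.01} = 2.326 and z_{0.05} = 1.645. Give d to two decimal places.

For two independent groups of n = 229 each: d_min = (z_{α/2} + z_β)·√(2/n).
z-sum = 2.326 + 1.645 = 3.971.
d_min = 3.971 × √(2/229) = 3.971 × 0.0935 = 0.371.

d_min ≈ 0.37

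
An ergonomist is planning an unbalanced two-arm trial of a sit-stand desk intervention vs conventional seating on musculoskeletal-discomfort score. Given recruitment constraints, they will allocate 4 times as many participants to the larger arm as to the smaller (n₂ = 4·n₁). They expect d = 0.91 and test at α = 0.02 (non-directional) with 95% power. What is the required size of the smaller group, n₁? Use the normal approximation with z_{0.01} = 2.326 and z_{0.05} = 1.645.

n₁ = 24

With allocation ratio k = n₂/n₁ = 4, Var(x̄₁−x̄₂) = σ²(1/n₁ + 1/(k·n₁)) = σ²·(k+1)/(k·n₁).
So n₁ = (1 + 1/k)·((z_{α/2} + z_β)/d)² = 1.250 × (3.971/0.91)².
n₁ = 1.250 × 19.04 = 23.8.
Round up: n₁ = 24, giving n₂ = 4 × 24 = 96.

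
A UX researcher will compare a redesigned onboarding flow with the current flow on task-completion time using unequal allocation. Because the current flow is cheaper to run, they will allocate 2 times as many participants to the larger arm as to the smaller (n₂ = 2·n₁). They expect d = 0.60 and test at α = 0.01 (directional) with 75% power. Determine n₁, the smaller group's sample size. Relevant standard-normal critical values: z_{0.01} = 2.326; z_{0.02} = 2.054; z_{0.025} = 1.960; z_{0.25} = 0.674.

With allocation ratio k = n₂/n₁ = 2, Var(x̄₁−x̄₂) = σ²(1/n₁ + 1/(k·n₁)) = σ²·(k+1)/(k·n₁).
So n₁ = (1 + 1/k)·((z_{α} + z_β)/d)² = 1.500 × (3.000/0.60)².
n₁ = 1.500 × 25.00 = 37.5.
Round up: n₁ = 38, giving n₂ = 2 × 38 = 76.

n₁ = 38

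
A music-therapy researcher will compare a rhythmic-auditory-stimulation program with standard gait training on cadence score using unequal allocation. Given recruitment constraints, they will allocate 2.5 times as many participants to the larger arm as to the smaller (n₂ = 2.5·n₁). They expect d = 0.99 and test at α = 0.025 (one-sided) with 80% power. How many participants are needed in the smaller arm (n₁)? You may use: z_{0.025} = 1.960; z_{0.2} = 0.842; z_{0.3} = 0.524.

With allocation ratio k = n₂/n₁ = 2.5, Var(x̄₁−x̄₂) = σ²(1/n₁ + 1/(k·n₁)) = σ²·(k+1)/(k·n₁).
So n₁ = (1 + 1/k)·((z_{α} + z_β)/d)² = 1.400 × (2.802/0.99)².
n₁ = 1.400 × 8.01 = 11.2.
Round up: n₁ = 12, giving n₂ = 2.5 × 12 = 30.

n₁ = 12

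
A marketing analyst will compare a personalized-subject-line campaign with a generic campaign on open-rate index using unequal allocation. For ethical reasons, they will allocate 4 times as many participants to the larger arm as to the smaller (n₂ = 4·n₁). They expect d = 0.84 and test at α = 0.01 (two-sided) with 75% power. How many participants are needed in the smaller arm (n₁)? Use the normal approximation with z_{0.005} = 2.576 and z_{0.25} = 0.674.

n₁ = 19

With allocation ratio k = n₂/n₁ = 4, Var(x̄₁−x̄₂) = σ²(1/n₁ + 1/(k·n₁)) = σ²·(k+1)/(k·n₁).
So n₁ = (1 + 1/k)·((z_{α/2} + z_β)/d)² = 1.250 × (3.250/0.84)².
n₁ = 1.250 × 14.97 = 18.7.
Round up: n₁ = 19, giving n₂ = 4 × 19 = 76.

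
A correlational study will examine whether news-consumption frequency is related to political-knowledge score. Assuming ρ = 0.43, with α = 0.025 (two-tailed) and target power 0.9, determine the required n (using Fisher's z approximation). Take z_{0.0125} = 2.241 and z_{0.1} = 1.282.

n = 62

Fisher's z: C = ½·ln((1+r)/(1−r)) = ½·ln(2.5088) = 0.4599.
n = ((z_{α/2} + z_β)/C)² + 3.
(2.241 + 1.282) / 0.4599 = 3.523 / 0.4599 = 7.660.
n = 7.660² + 3 = 58.68 + 3 = 61.7.
Round up.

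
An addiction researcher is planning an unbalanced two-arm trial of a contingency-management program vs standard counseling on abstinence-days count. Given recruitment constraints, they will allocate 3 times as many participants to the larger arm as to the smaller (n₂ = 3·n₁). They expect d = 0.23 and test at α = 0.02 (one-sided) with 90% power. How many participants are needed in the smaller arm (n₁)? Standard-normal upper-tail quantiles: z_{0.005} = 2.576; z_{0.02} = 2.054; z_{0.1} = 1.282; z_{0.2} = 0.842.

n₁ = 281

With allocation ratio k = n₂/n₁ = 3, Var(x̄₁−x̄₂) = σ²(1/n₁ + 1/(k·n₁)) = σ²·(k+1)/(k·n₁).
So n₁ = (1 + 1/k)·((z_{α} + z_β)/d)² = 1.333 × (3.336/0.23)².
n₁ = 1.333 × 210.38 = 280.5.
Round up: n₁ = 281, giving n₂ = 3 × 281 = 843.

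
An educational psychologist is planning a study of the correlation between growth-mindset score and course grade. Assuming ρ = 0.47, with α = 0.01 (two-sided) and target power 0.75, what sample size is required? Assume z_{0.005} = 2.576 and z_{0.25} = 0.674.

n = 44

Fisher's z: C = ½·ln((1+r)/(1−r)) = ½·ln(2.7736) = 0.5101.
n = ((z_{α/2} + z_β)/C)² + 3.
(2.576 + 0.674) / 0.5101 = 3.250 / 0.5101 = 6.371.
n = 6.371² + 3 = 40.59 + 3 = 43.6.
Round up.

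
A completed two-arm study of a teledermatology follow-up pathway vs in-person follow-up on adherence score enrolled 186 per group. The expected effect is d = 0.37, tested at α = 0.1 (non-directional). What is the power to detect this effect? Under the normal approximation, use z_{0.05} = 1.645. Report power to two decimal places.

power ≈ 0.97

For two equal groups, power = Φ(d·√(n/2) − z_{α/2}).
d·√(n/2) = 0.37 × √(186/2) = 0.37 × 9.644 = 3.568.
z_β = 3.568 − 1.645 = 1.923.
Power = Φ(1.923) = 0.973.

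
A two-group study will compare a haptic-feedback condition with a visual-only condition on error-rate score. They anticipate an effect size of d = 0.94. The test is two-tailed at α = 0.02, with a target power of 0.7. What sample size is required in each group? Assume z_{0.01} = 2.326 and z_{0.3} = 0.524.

n = 19 per group

For two independent groups with equal n: n = 2·((z_{α/2} + z_β) / d)².
z_{α/2} + z_β = 2.326 + 0.524 = 2.850.
n = 2 × (2.850 / 0.94)² = 2 × 3.032² = 2 × 9.19 = 18.4.
Round up to the next whole participant.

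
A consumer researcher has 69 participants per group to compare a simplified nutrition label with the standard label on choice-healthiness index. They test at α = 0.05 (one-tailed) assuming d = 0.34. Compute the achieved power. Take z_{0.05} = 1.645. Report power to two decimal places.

power ≈ 0.64

For two equal groups, power = Φ(d·√(n/2) − z_{α}).
d·√(n/2) = 0.34 × √(69/2) = 0.34 × 5.874 = 1.997.
z_β = 1.997 − 1.645 = 0.352.
Power = Φ(0.352) = 0.638.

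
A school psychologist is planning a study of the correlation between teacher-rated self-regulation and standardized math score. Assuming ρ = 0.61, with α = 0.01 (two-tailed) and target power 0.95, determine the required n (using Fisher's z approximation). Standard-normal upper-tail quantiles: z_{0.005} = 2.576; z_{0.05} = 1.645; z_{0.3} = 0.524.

n = 39

Fisher's z: C = ½·ln((1+r)/(1−r)) = ½·ln(4.1282) = 0.7089.
n = ((z_{α/2} + z_β)/C)² + 3.
(2.576 + 1.645) / 0.7089 = 4.221 / 0.7089 = 5.954.
n = 5.954² + 3 = 35.45 + 3 = 38.5.
Round up.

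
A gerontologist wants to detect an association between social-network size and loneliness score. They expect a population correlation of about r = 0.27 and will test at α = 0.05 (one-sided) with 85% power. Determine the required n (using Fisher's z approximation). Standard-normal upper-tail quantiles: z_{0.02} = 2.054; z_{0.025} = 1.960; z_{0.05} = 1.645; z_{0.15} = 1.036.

n = 97

Fisher's z: C = ½·ln((1+r)/(1−r)) = ½·ln(1.7397) = 0.2769.
n = ((z_{α} + z_β)/C)² + 3.
(1.645 + 1.036) / 0.2769 = 2.681 / 0.2769 = 9.682.
n = 9.682² + 3 = 93.74 + 3 = 96.7.
Round up.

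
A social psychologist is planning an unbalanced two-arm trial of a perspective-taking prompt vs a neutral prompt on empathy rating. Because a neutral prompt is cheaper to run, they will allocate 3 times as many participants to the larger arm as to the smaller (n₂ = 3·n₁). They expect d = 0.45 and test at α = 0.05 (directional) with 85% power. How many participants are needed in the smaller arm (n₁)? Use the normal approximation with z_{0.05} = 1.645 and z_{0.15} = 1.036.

With allocation ratio k = n₂/n₁ = 3, Var(x̄₁−x̄₂) = σ²(1/n₁ + 1/(k·n₁)) = σ²·(k+1)/(k·n₁).
So n₁ = (1 + 1/k)·((z_{α} + z_β)/d)² = 1.333 × (2.681/0.45)².
n₁ = 1.333 × 35.50 = 47.3.
Round up: n₁ = 48, giving n₂ = 3 × 48 = 144.

n₁ = 48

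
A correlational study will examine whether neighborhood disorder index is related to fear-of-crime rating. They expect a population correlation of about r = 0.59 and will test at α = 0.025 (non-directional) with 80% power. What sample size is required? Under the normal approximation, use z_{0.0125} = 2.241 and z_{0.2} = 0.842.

Fisher's z: C = ½·ln((1+r)/(1−r)) = ½·ln(3.8780) = 0.6777.
n = ((z_{α/2} + z_β)/C)² + 3.
(2.241 + 0.842) / 0.6777 = 3.083 / 0.6777 = 4.549.
n = 4.549² + 3 = 20.70 + 3 = 23.7.
Round up.

n = 24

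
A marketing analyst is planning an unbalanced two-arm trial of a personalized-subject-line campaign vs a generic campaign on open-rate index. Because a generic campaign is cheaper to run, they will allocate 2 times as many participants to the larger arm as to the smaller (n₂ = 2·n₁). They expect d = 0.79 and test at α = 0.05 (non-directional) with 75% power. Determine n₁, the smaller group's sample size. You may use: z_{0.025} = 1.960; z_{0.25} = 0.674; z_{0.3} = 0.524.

With allocation ratio k = n₂/n₁ = 2, Var(x̄₁−x̄₂) = σ²(1/n₁ + 1/(k·n₁)) = σ²·(k+1)/(k·n₁).
So n₁ = (1 + 1/k)·((z_{α/2} + z_β)/d)² = 1.500 × (2.634/0.79)².
n₁ = 1.500 × 11.12 = 16.7.
Round up: n₁ = 17, giving n₂ = 2 × 17 = 34.

n₁ = 17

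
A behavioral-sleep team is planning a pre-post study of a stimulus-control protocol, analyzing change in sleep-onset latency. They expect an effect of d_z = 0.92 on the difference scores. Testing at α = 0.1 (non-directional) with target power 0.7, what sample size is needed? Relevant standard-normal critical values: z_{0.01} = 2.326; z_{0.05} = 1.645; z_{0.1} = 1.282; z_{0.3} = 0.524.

n = 6 pairs

For a paired (one-sample on differences) test: n = ((z_{α/2} + z_β) / d)².
z_{α/2} + z_β = 1.645 + 0.524 = 2.169.
n = (2.169 / 0.92)² = 2.358² = 5.56.
Round up.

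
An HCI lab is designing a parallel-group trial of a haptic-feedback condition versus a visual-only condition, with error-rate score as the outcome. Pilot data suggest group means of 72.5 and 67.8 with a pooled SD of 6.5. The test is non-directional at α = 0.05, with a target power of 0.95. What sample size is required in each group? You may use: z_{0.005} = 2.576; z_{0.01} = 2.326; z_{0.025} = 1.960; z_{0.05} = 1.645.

n = 50 per group

Cohen's d = |M₁ − M₂| / SD_pooled = |72.5 − 67.8| / 6.5 = 4.7 / 6.5 = 0.723.
For two independent groups with equal n: n = 2·((z_{α/2} + z_β) / d)².
z_{α/2} + z_β = 1.960 + 1.645 = 3.605.
n = 2 × (3.605 / 0.723)² = 2 × 4.986² = 2 × 24.86 = 49.7.
Round up to the next whole participant.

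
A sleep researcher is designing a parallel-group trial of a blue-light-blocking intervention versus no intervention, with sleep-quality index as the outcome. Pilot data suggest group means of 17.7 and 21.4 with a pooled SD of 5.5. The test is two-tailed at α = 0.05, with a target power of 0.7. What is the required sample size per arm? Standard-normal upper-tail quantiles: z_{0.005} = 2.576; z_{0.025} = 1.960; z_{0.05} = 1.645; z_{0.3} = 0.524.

Cohen's d = |M₁ − M₂| / SD_pooled = |17.7 − 21.4| / 5.5 = 3.7 / 5.5 = 0.673.
For two independent groups with equal n: n = 2·((z_{α/2} + z_β) / d)².
z_{α/2} + z_β = 1.960 + 0.524 = 2.484.
n = 2 × (2.484 / 0.673)² = 2 × 3.691² = 2 × 13.62 = 27.2.
Round up to the next whole participant.

n = 28 per group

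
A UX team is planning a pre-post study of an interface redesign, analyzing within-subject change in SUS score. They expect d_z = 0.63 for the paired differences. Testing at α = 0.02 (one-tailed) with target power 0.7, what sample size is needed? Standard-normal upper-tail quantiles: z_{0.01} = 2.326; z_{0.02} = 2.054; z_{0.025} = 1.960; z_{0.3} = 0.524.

n = 17 pairs

For a paired (one-sample on differences) test: n = ((z_{α} + z_β) / d)².
z_{α} + z_β = 2.054 + 0.524 = 2.578.
n = (2.578 / 0.63)² = 4.092² = 16.74.
Round up.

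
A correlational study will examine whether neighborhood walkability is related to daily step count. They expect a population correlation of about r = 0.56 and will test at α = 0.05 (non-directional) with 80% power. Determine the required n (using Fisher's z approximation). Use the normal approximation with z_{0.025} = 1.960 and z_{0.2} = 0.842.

n = 23

Fisher's z: C = ½·ln((1+r)/(1−r)) = ½·ln(3.5455) = 0.6328.
n = ((z_{α/2} + z_β)/C)² + 3.
(1.960 + 0.842) / 0.6328 = 2.802 / 0.6328 = 4.428.
n = 4.428² + 3 = 19.61 + 3 = 22.6.
Round up.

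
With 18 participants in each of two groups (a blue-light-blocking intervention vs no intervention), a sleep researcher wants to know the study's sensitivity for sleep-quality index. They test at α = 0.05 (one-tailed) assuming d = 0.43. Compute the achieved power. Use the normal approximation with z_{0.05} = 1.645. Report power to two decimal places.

power ≈ 0.36

For two equal groups, power = Φ(d·√(n/2) − z_{α}).
d·√(n/2) = 0.43 × √(18/2) = 0.43 × 3.000 = 1.290.
z_β = 1.290 − 1.645 = -0.355.
Power = Φ(-0.355) = 0.361.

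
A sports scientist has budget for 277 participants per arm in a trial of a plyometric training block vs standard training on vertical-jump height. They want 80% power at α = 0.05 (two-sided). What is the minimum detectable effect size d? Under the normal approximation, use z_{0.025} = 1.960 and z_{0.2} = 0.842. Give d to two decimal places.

d_min ≈ 0.24

For two independent groups of n = 277 each: d_min = (z_{α/2} + z_β)·√(2/n).
z-sum = 1.960 + 0.842 = 2.802.
d_min = 2.802 × √(2/277) = 2.802 × 0.0850 = 0.238.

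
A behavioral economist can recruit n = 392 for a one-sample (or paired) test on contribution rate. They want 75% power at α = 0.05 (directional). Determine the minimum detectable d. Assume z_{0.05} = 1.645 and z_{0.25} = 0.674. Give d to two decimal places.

For a single sample (or paired design) of n = 392: d_min = (z_{α} + z_β)/√n.
z-sum = 1.645 + 0.674 = 2.319.
d_min = 2.319 / √392 = 2.319 / 19.799 = 0.117.

d_min ≈ 0.12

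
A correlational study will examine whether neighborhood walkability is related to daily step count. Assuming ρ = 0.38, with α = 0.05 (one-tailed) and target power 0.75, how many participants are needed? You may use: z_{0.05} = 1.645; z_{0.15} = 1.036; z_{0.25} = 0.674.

Fisher's z: C = ½·ln((1+r)/(1−r)) = ½·ln(2.2258) = 0.4001.
n = ((z_{α} + z_β)/C)² + 3.
(1.645 + 0.674) / 0.4001 = 2.319 / 0.4001 = 5.796.
n = 5.796² + 3 = 33.59 + 3 = 36.6.
Round up.

n = 37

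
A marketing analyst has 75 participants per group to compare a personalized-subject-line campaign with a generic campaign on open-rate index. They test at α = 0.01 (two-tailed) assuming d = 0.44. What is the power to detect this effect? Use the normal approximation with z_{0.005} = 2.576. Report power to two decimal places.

For two equal groups, power = Φ(d·√(n/2) − z_{α/2}).
d·√(n/2) = 0.44 × √(75/2) = 0.44 × 6.124 = 2.694.
z_β = 2.694 − 2.576 = 0.118.
Power = Φ(0.118) = 0.547.

power ≈ 0.55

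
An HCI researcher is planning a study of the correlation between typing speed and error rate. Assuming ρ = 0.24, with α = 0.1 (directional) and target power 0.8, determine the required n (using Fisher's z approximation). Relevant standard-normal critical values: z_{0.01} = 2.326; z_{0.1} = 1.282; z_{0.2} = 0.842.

n = 79

Fisher's z: C = ½·ln((1+r)/(1−r)) = ½·ln(1.6316) = 0.2448.
n = ((z_{α} + z_β)/C)² + 3.
(1.282 + 0.842) / 0.2448 = 2.124 / 0.2448 = 8.676.
n = 8.676² + 3 = 75.28 + 3 = 78.3.
Round up.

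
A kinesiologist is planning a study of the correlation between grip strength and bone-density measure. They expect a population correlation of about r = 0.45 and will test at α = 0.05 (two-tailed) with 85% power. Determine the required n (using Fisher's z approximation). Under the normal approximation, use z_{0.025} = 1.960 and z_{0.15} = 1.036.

n = 42

Fisher's z: C = ½·ln((1+r)/(1−r)) = ½·ln(2.6364) = 0.4847.
n = ((z_{α/2} + z_β)/C)² + 3.
(1.960 + 1.036) / 0.4847 = 2.996 / 0.4847 = 6.181.
n = 6.181² + 3 = 38.21 + 3 = 41.2.
Round up.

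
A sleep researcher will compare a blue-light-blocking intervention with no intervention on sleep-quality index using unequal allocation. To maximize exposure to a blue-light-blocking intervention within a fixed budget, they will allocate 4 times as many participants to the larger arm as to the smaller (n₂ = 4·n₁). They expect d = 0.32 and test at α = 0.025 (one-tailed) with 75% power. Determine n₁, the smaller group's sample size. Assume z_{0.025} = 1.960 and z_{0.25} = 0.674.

With allocation ratio k = n₂/n₁ = 4, Var(x̄₁−x̄₂) = σ²(1/n₁ + 1/(k·n₁)) = σ²·(k+1)/(k·n₁).
So n₁ = (1 + 1/k)·((z_{α} + z_β)/d)² = 1.250 × (2.634/0.32)².
n₁ = 1.250 × 67.75 = 84.7.
Round up: n₁ = 85, giving n₂ = 4 × 85 = 340.

n₁ = 85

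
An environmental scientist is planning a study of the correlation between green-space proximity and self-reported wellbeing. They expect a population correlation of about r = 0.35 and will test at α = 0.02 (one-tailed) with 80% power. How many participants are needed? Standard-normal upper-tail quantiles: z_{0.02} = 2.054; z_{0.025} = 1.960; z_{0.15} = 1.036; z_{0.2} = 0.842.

n = 66

Fisher's z: C = ½·ln((1+r)/(1−r)) = ½·ln(2.0769) = 0.3654.
n = ((z_{α} + z_β)/C)² + 3.
(2.054 + 0.842) / 0.3654 = 2.896 / 0.3654 = 7.926.
n = 7.926² + 3 = 62.81 + 3 = 65.8.
Round up.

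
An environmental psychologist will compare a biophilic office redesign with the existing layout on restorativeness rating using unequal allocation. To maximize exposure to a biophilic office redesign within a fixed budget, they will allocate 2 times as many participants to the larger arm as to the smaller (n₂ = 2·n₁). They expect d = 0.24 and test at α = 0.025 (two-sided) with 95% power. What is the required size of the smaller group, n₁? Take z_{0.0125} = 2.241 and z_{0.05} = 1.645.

With allocation ratio k = n₂/n₁ = 2, Var(x̄₁−x̄₂) = σ²(1/n₁ + 1/(k·n₁)) = σ²·(k+1)/(k·n₁).
So n₁ = (1 + 1/k)·((z_{α/2} + z_β)/d)² = 1.500 × (3.886/0.24)².
n₁ = 1.500 × 262.17 = 393.3.
Round up: n₁ = 394, giving n₂ = 2 × 394 = 788.

n₁ = 394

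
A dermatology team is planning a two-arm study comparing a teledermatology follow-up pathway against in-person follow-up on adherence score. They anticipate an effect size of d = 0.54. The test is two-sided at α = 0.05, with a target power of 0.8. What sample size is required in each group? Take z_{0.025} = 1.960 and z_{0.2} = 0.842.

For two independent groups with equal n: n = 2·((z_{α/2} + z_β) / d)².
z_{α/2} + z_β = 1.960 + 0.842 = 2.802.
n = 2 × (2.802 / 0.54)² = 2 × 5.189² = 2 × 26.92 = 53.8.
Round up to the next whole participant.

n = 54 per group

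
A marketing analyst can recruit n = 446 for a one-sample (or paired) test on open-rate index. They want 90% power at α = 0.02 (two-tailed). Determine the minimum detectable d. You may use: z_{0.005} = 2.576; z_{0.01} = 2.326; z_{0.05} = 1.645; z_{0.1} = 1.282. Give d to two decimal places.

For a single sample (or paired design) of n = 446: d_min = (z_{α/2} + z_β)/√n.
z-sum = 2.326 + 1.282 = 3.608.
d_min = 3.608 / √446 = 3.608 / 21.119 = 0.171.

d_min ≈ 0.17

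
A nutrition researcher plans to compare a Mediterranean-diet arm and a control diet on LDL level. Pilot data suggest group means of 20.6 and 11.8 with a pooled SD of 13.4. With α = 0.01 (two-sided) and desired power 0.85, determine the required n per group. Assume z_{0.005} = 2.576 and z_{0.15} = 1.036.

Cohen's d = |M₁ − M₂| / SD_pooled = |20.6 − 11.8| / 13.4 = 8.8 / 13.4 = 0.657.
For two independent groups with equal n: n = 2·((z_{α/2} + z_β) / d)².
z_{α/2} + z_β = 2.576 + 1.036 = 3.612.
n = 2 × (3.612 / 0.657)² = 2 × 5.498² = 2 × 30.22 = 60.4.
Round up to the next whole participant.

n = 61 per group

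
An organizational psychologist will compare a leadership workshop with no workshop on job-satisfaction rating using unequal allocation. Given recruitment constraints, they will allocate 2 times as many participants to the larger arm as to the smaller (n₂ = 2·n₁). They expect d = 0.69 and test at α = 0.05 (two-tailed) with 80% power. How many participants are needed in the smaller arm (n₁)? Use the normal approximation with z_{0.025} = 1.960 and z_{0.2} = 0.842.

n₁ = 25

With allocation ratio k = n₂/n₁ = 2, Var(x̄₁−x̄₂) = σ²(1/n₁ + 1/(k·n₁)) = σ²·(k+1)/(k·n₁).
So n₁ = (1 + 1/k)·((z_{α/2} + z_β)/d)² = 1.500 × (2.802/0.69)².
n₁ = 1.500 × 16.49 = 24.7.
Round up: n₁ = 25, giving n₂ = 2 × 25 = 50.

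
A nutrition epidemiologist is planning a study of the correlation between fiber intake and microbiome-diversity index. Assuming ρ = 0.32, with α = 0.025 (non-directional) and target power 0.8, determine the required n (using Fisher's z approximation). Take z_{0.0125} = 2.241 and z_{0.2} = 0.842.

n = 90

Fisher's z: C = ½·ln((1+r)/(1−r)) = ½·ln(1.9412) = 0.3316.
n = ((z_{α/2} + z_β)/C)² + 3.
(2.241 + 0.842) / 0.3316 = 3.083 / 0.3316 = 9.297.
n = 9.297² + 3 = 86.44 + 3 = 89.4.
Round up.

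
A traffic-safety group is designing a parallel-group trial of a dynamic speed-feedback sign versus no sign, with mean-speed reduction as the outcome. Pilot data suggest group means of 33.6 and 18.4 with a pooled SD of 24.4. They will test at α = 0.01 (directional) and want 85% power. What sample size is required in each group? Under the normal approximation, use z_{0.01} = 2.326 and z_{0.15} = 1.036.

Cohen's d = |M₁ − M₂| / SD_pooled = |33.6 − 18.4| / 24.4 = 15.2 / 24.4 = 0.623.
For two independent groups with equal n: n = 2·((z_{α} + z_β) / d)².
z_{α} + z_β = 2.326 + 1.036 = 3.362.
n = 2 × (3.362 / 0.623)² = 2 × 5.396² = 2 × 29.12 = 58.2.
Round up to the next whole participant.

n = 59 per group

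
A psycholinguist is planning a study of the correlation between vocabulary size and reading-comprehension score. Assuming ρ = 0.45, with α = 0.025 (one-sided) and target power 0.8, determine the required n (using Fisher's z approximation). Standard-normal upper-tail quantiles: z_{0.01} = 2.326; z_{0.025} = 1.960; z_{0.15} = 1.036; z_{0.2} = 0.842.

Fisher's z: C = ½·ln((1+r)/(1−r)) = ½·ln(2.6364) = 0.4847.
n = ((z_{α} + z_β)/C)² + 3.
(1.960 + 0.842) / 0.4847 = 2.802 / 0.4847 = 5.781.
n = 5.781² + 3 = 33.42 + 3 = 36.4.
Round up.

n = 37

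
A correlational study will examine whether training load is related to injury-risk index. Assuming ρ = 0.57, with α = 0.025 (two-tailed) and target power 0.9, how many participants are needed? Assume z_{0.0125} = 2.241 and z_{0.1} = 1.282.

n = 33

Fisher's z: C = ½·ln((1+r)/(1−r)) = ½·ln(3.6512) = 0.6475.
n = ((z_{α/2} + z_β)/C)² + 3.
(2.241 + 1.282) / 0.6475 = 3.523 / 0.6475 = 5.441.
n = 5.441² + 3 = 29.60 + 3 = 32.6.
Round up.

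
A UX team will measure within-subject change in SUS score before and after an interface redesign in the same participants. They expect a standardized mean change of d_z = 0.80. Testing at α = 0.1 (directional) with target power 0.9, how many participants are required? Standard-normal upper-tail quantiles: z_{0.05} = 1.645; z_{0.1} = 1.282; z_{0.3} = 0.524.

n = 11 pairs

For a paired (one-sample on differences) test: n = ((z_{α} + z_β) / d)².
z_{α} + z_β = 1.282 + 1.282 = 2.564.
n = (2.564 / 0.80)² = 3.205² = 10.27.
Round up.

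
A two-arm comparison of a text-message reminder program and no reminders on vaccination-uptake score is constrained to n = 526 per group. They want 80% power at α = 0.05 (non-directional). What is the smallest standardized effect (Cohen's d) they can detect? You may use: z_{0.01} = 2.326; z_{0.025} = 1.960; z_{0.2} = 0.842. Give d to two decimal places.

For two independent groups of n = 526 each: d_min = (z_{α/2} + z_β)·√(2/n).
z-sum = 1.960 + 0.842 = 2.802.
d_min = 2.802 × √(2/526) = 2.802 × 0.0617 = 0.173.

d_min ≈ 0.17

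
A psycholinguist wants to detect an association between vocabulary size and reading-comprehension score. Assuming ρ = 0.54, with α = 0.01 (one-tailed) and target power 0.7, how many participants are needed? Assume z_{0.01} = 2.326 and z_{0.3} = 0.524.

Fisher's z: C = ½·ln((1+r)/(1−r)) = ½·ln(3.3478) = 0.6042.
n = ((z_{α} + z_β)/C)² + 3.
(2.326 + 0.524) / 0.6042 = 2.850 / 0.6042 = 4.717.
n = 4.717² + 3 = 22.25 + 3 = 25.2.
Round up.

n = 26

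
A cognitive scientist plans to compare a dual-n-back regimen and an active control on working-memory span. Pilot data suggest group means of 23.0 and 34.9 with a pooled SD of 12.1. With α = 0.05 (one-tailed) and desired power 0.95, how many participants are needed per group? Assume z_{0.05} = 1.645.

Cohen's d = |M₁ − M₂| / SD_pooled = |23.0 − 34.9| / 12.1 = 11.9 / 12.1 = 0.983.
For two independent groups with equal n: n = 2·((z_{α} + z_β) / d)².
z_{α} + z_β = 1.645 + 1.645 = 3.290.
n = 2 × (3.290 / 0.983)² = 2 × 3.347² = 2 × 11.20 = 22.4.
Round up to the next whole participant.

n = 23 per group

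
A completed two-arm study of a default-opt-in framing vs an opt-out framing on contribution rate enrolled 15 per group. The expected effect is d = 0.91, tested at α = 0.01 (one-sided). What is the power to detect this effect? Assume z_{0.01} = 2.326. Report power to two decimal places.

power ≈ 0.57

For two equal groups, power = Φ(d·√(n/2) − z_{α}).
d·√(n/2) = 0.91 × √(15/2) = 0.91 × 2.739 = 2.492.
z_β = 2.492 − 2.326 = 0.166.
Power = Φ(0.166) = 0.566.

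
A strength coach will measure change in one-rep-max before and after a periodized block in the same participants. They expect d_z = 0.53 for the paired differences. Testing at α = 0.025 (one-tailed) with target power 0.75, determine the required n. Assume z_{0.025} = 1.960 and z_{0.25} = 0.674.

n = 25 pairs

For a paired (one-sample on differences) test: n = ((z_{α} + z_β) / d)².
z_{α} + z_β = 1.960 + 0.674 = 2.634.
n = (2.634 / 0.53)² = 4.970² = 24.70.
Round up.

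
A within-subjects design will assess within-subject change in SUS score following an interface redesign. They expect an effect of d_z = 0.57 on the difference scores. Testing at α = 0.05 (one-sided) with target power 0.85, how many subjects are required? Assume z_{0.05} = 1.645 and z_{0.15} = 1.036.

For a paired (one-sample on differences) test: n = ((z_{α} + z_β) / d)².
z_{α} + z_β = 1.645 + 1.036 = 2.681.
n = (2.681 / 0.57)² = 4.704² = 22.12.
Round up.

n = 23 pairs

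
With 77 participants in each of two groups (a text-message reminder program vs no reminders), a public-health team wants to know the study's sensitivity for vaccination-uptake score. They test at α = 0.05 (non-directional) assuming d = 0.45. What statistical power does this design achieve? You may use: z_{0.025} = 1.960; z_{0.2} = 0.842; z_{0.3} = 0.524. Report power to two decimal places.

For two equal groups, power = Φ(d·√(n/2) − z_{α/2}).
d·√(n/2) = 0.45 × √(77/2) = 0.45 × 6.205 = 2.792.
z_β = 2.792 − 1.960 = 0.832.
Power = Φ(0.832) = 0.797.

power ≈ 0.80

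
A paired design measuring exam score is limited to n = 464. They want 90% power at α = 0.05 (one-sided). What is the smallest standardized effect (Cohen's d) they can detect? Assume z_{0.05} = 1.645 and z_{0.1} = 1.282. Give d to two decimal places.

d_min ≈ 0.14

For a single sample (or paired design) of n = 464: d_min = (z_{α} + z_β)/√n.
z-sum = 1.645 + 1.282 = 2.927.
d_min = 2.927 / √464 = 2.927 / 21.541 = 0.136.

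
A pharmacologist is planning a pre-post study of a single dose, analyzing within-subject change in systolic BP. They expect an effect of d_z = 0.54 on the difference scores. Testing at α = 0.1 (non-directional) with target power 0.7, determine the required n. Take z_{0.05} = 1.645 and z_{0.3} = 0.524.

For a paired (one-sample on differences) test: n = ((z_{α/2} + z_β) / d)².
z_{α/2} + z_β = 1.645 + 0.524 = 2.169.
n = (2.169 / 0.54)² = 4.017² = 16.13.
Round up.

n = 17 pairs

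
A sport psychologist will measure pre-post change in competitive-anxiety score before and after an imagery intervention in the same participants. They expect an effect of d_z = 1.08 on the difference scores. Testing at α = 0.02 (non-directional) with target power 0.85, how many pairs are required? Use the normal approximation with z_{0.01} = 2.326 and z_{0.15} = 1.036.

n = 10 pairs

For a paired (one-sample on differences) test: n = ((z_{α/2} + z_β) / d)².
z_{α/2} + z_β = 2.326 + 1.036 = 3.362.
n = (3.362 / 1.08)² = 3.113² = 9.69.
Round up.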